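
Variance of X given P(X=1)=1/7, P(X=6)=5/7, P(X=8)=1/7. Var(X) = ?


E[X] = 39/7, E[X^2] = 35
Var(X) = E[X^2] - (E[X])^2 = 35 - (39/7)^2 = 194/49

194/49


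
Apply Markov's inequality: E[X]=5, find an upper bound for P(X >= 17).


Markov: P(X >= a) <= E[X]/a
P(X >= 17) <= 5/17

5/17


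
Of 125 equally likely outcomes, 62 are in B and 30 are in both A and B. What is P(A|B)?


P(A|B) = P(A∩B)/P(B) = (30/125)/(62/125) = 30/62 = 15/31

15/31


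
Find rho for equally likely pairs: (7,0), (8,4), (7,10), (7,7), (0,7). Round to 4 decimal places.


Cov(X,Y) = -2.2800, Var(X) = 8.5600, Var(Y) = 11.4400
rho = Cov/(sqrt(VarX)*sqrt(VarY)) = -0.2304

-0.2304


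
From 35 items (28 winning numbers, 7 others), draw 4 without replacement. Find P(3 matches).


P(X=3) = C(28,3)*C(7,1) / C(35,4)
= 3276*7 / 52360
= 22932/52360 = 819/1870

819/1870


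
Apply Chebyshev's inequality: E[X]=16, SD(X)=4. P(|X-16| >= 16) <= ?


k = 16/4 = 4
Chebyshev: P(|X-mu| >= k*sigma) <= 1/k^2 = 1/4^2 = 1/16

1/16


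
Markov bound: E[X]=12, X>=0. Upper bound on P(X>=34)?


Markov: P(X >= a) <= E[X]/a
P(X >= 34) <= 12/34 = 6/17

6/17


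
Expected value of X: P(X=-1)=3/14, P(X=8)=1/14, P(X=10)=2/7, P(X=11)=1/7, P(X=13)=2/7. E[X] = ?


E[X] = sum(x * P(x))
= -1*3/14 + 8*1/14 + 10*2/7 + 11*1/7 + 13*2/7
= 17/2

17/2


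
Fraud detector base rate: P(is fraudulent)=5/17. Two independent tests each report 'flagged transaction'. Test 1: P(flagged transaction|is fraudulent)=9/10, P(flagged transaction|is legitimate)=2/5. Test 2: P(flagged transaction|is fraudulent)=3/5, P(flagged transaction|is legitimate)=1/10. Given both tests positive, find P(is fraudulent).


After test 1: P(+) = 9/10*5/17 + 2/5*12/17 = 93/170
P(B|+) = (9/34)/(93/170) = 15/31
After test 2 (use post1 as new prior): P(+) = 3/5*15/31 + 1/10*16/31 = 53/155
P(B|+,+) = (9/31)/(53/155) = 45/53

45/53


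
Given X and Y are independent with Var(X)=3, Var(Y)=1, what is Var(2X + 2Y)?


Independence => Cov(X,Y)=0
Var(2X + 2Y) = 2^2*Var(X) + 2^2*Var(Y)
= 4*3 + 4*1 = 16

16


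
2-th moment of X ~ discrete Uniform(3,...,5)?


E[X^2] = (1/3) * sum(x^2 for x=3..5)
= 50/3

50/3


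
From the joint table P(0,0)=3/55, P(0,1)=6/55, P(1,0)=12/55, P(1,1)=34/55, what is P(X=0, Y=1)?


Read from table: P(X=0, Y=1) = 6/55

6/55


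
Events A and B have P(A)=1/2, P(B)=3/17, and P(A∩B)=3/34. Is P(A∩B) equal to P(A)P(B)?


P(A)*P(B) = 1/2*3/17 = 3/34
P(A∩B) = 3/34, which equals P(A)P(B), so independent

Yes, A and B are independent


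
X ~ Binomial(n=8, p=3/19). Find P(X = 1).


P(X=1) = C(8,1) * p^1 * (1-p)^7
= 8 * 3/19 * 268435456/893871739
= 6442450944/16983563041

6442450944/16983563041


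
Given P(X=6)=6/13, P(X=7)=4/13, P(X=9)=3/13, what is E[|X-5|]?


E[|X-5|] = sum(g(x)*P(x))
= 1*6/13 + 2*4/13 + 4*3/13
= 2

2


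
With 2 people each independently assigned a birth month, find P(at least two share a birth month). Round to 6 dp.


P(all different) = prod((12-i)/12 for i=0..1) = 0.916667
P(at least one match) = 1 - 0.916667 = 0.083333

0.083333


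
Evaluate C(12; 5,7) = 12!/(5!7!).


12! = 479001600
Denominator: 5!=120 * 7!=5040
Coefficient = 479001600 / 604800 = 792

792


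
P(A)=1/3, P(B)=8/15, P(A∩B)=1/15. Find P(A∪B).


P(A∪B) = P(A) + P(B) - P(A∩B)
= 1/3 + 8/15 - 1/15 = 4/5

4/5


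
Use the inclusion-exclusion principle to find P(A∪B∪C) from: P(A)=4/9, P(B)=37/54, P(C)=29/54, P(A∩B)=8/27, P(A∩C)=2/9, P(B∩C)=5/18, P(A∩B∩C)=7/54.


P(A∪B∪C) = P(A)+P(B)+P(C) - P(AB)-P(AC)-P(BC) + P(ABC)
= 4/9+37/54+29/54 - 8/27-2/9-5/18 + 7/54
= 1

1


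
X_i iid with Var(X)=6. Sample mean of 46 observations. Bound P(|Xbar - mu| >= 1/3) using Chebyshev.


Var(Xbar) = Var(X)/n = 6/46
Chebyshev: P(|Xbar-mu| >= 1/3) <= Var(Xbar)/(1/3)^2 = (3/23)/(1/9) = 27/23
Bound exceeds 1, so trivial bound: 1

1


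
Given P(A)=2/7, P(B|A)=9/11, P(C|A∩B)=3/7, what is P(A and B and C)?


P(A∩B∩C) = P(A) * P(B|A) * P(C|A∩B)
= 2/7 * 9/11 * 3/7
= 18/77 * 3/7 = 54/539

54/539


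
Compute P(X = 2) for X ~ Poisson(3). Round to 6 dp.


P(X=2) = e^(-3) * 3^2 / 2!
≈ 0.04978706837 * 9 / 2
≈ 0.224042

0.224042


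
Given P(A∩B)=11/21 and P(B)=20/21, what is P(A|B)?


P(A|B) = P(A∩B)/P(B) = (11/21)/(20/21) = 11/20

11/20


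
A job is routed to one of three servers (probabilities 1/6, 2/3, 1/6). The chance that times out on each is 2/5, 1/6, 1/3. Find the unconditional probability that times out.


P(A) = P(A|B1)P(B1) + P(A|B2)P(B2) + P(A|B3)P(B3)
= 2/5*1/6 + 1/6*2/3 + 1/3*1/6
= 1/15 + 1/9 + 1/18 = 7/30

7/30


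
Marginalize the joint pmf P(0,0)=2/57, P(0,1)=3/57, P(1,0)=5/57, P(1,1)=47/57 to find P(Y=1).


P(Y=1) = P(0,1)+P(1,1) = 3/57 + 47/57 = 50/57

50/57


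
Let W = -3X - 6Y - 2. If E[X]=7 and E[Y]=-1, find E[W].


E[-3X - 6Y - 2] = -3*E[X] - 6*E[Y] - 2
= (-3)*(7) + (-6)*(-1) + (-2)
= -21 + 6 - 2 = -17

-17


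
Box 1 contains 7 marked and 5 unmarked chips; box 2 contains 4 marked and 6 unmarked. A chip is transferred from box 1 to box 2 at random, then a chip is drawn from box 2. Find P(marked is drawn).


P(transfer marked) = 7/12; P(transfer unmarked) = 5/12
If marked transferred: Urn II has 5 marked of 11, so P(marked|marked moved) = 5/11
If unmarked transferred: Urn II has 4 marked of 11, so P(marked|unmarked moved) = 4/11
By total probability: P(marked) = 7/12*5/11 + 5/12*4/11 = 5/12

5/12


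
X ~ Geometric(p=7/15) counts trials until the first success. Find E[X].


For geometric (trials until first success), E[X] = 1/p = 1/(7/15) = 15/7

15/7


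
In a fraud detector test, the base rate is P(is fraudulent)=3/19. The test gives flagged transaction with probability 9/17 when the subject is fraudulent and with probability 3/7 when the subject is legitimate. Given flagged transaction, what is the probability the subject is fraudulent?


P(A) = P(A|B)P(B) + P(A|B')P(B') = 9/17*3/19 + 3/7*16/19 = 1005/2261
P(B|A) = P(A|B)P(B)/P(A) = (27/323)/(1005/2261) = 63/335

63/335


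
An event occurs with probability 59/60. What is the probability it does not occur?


P(A') = 1 - P(A) = 1 - 59/60 = 1/60

1/60


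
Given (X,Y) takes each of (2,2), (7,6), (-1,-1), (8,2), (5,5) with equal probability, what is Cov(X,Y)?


E[X]=21/5, E[Y]=14/5, E[XY]=88/5
Cov(X,Y) = E[XY] - E[X]E[Y] = 88/5 - 21/5*14/5 = 146/25

146/25


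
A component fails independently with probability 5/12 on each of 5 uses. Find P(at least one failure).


P(at least one) = 1 - P(none)
P(none) = (1 - 5/12)^5 = (7/12)^5 = 16807/248832
P(at least one) = 1 - 16807/248832 = 232025/248832

232025/248832


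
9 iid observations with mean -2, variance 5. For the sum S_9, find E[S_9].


E[S_n] = n*E[X_1] = 9*-2 = -18

-18


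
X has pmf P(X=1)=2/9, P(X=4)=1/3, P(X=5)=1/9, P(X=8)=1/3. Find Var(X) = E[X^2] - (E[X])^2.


E[X] = 43/9, E[X^2] = 89/3
Var(X) = E[X^2] - (E[X])^2 = 89/3 - (43/9)^2 = 554/81

554/81


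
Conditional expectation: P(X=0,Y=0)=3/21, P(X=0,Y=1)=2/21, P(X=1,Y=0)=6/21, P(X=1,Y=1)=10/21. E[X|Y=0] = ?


P(Y=0) = 9/21
E[X|Y=0] = (0*3 + 1*6)/9 = 6/9 = 2/3

2/3


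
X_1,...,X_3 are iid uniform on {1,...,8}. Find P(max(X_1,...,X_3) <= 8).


P(max <= 8) = P(all X_i <= 8) = (P(X_1 <= 8))^3
= (8/8)^3 = 1^3 = 1

1


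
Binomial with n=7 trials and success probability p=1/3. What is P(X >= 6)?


P(X>=6) = P(X=6) + P(X=7)
= 14/2187 + 1/2187
= 5/729

5/729


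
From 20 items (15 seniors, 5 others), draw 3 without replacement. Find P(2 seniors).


P(X=2) = C(15,2)*C(5,1) / C(20,3)
= 105*5 / 1140
= 525/1140 = 35/76

35/76


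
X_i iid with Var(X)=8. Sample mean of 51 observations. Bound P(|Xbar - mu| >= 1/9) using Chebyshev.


Var(Xbar) = Var(X)/n = 8/51
Chebyshev: P(|Xbar-mu| >= 1/9) <= Var(Xbar)/(1/9)^2 = (8/51)/(1/81) = 216/17
Bound exceeds 1, so trivial bound: 1

1


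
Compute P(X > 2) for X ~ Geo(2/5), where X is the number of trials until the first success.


P(X > 2) = P(first 2 trials all fail) = (1-p)^2 = (3/5)^2 = 9/25

9/25


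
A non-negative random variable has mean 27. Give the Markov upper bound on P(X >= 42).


Markov: P(X >= a) <= E[X]/a
P(X >= 42) <= 27/42 = 9/14

9/14


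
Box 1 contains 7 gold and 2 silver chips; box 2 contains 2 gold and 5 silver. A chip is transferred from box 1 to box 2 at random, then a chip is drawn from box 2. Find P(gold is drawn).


P(transfer gold) = 7/9; P(transfer silver) = 2/9
If gold transferred: Urn II has 3 gold of 8, so P(gold|gold moved) = 3/8
If silver transferred: Urn II has 2 gold of 8, so P(gold|silver moved) = 1/4
By total probability: P(gold) = 7/9*3/8 + 2/9*1/4 = 25/72

25/72


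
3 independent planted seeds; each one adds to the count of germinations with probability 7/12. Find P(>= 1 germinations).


P(at least one) = 1 - P(none)
P(none) = (1 - 7/12)^3 = (5/12)^3 = 125/1728
P(at least one) = 1 - 125/1728 = 1603/1728

1603/1728


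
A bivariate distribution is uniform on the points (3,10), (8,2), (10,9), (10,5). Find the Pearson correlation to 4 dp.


Cov(X,Y) = -3.8750, Var(X) = 8.1875, Var(Y) = 10.2500
rho = Cov/(sqrt(VarX)*sqrt(VarY)) = -0.4230

-0.4230


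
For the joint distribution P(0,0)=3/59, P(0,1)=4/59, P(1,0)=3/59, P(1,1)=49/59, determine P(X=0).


P(X=0) = P(0,0)+P(0,1) = 3/59 + 4/59 = 7/59

7/59


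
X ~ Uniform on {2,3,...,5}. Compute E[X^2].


E[X^2] = (1/4) * sum(x^2 for x=2..5)
= 54/4 = 27/2

27/2


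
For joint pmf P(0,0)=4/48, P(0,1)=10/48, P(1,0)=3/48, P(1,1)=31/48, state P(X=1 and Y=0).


Read from table: P(X=1, Y=0) = 3/48 = 1/16

1/16


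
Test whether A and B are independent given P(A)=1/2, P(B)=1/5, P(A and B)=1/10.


P(A)*P(B) = 1/2*1/5 = 1/10
P(A∩B) = 1/10, which equals P(A)P(B), so independent

Yes, A and B are independent


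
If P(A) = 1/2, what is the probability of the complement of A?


P(A') = 1 - P(A) = 1 - 1/2 = 1/2

1/2


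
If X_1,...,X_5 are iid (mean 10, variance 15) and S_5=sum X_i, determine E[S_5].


E[S_n] = n*E[X_1] = 5*10 = 50

50


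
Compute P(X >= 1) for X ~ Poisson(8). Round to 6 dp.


P(X>=1) = 1 - P(X<=0) = 1 - (e^(-8)*8^0/0!)
≈ 1 - 0.0003354626 = 0.9996645374
≈ 0.999665

0.999665


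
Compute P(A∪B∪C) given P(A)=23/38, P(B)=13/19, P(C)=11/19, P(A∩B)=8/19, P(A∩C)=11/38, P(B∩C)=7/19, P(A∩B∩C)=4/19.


P(A∪B∪C) = P(A)+P(B)+P(C) - P(AB)-P(AC)-P(BC) + P(ABC)
= 23/38+13/19+11/19 - 8/19-11/38-7/19 + 4/19
= 1

1


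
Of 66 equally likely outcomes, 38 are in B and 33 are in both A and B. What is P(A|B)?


P(A|B) = P(A∩B)/P(B) = (33/66)/(38/66) = 33/38

33/38


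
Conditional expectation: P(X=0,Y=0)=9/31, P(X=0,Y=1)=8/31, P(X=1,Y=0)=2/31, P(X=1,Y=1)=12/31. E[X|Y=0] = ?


P(Y=0) = 11/31
E[X|Y=0] = (0*9 + 1*2)/11 = 2/11

2/11


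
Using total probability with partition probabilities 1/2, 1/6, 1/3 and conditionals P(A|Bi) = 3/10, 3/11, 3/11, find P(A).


P(A) = P(A|B1)P(B1) + P(A|B2)P(B2) + P(A|B3)P(B3)
= 3/10*1/2 + 3/11*1/6 + 3/11*1/3
= 3/20 + 1/22 + 1/11 = 63/220

63/220


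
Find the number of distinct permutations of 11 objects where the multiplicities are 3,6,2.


11! = 39916800
Denominator: 3!=6 * 6!=720 * 2!=2
Coefficient = 39916800 / 8640 = 4620

4620


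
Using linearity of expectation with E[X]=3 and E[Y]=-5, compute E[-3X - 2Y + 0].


E[-3X - 2Y + 0] = -3*E[X] - 2*E[Y] + 0
= (-3)*(3) + (-2)*(-5) + (0)
= -9 + 10 + 0 = 1

1


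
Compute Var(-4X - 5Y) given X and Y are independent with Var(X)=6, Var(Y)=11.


Independence => Cov(X,Y)=0
Var(-4X - 5Y) = (-4)^2*Var(X) + (-5)^2*Var(Y)
= 16*6 + 25*11 = 371

371


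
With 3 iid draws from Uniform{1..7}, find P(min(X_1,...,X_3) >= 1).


P(min >= 1) = P(all X_i >= 1) = (P(X_1 >= 1))^3
= (7/7)^3 = 1^3 = 1

1


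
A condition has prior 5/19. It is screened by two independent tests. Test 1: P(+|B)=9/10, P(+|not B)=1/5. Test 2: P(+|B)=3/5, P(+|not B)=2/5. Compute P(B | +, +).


After test 1: P(+) = 9/10*5/19 + 1/5*14/19 = 73/190
P(B|+) = (9/38)/(73/190) = 45/73
After test 2 (use post1 as new prior): P(+) = 3/5*45/73 + 2/5*28/73 = 191/365
P(B|+,+) = (27/73)/(191/365) = 135/191

135/191


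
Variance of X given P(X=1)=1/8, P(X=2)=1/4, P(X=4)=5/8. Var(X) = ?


E[X] = 25/8, E[X^2] = 89/8
Var(X) = E[X^2] - (E[X])^2 = 89/8 - (25/8)^2 = 87/64

87/64


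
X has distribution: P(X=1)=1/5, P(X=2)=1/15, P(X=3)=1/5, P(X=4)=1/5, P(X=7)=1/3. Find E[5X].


E[5X] = sum(g(x)*P(x))
= 5*1/5 + 10*1/15 + 15*1/5 + 20*1/5 + 35*1/3
= 61/3

61/3


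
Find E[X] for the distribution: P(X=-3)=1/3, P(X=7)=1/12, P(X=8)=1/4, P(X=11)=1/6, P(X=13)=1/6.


E[X] = sum(x * P(x))
= -3*1/3 + 7*1/12 + 8*1/4 + 11*1/6 + 13*1/6
= 67/12

67/12


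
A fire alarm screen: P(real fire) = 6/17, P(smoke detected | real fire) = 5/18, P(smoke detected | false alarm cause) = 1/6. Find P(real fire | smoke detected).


P(A) = P(A|B)P(B) + P(A|B')P(B') = 5/18*6/17 + 1/6*11/17 = 7/34
P(B|A) = P(A|B)P(B)/P(A) = (5/51)/(7/34) = 10/21

10/21


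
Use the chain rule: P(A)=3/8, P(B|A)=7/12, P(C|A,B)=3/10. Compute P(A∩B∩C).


P(A∩B∩C) = P(A) * P(B|A) * P(C|A∩B)
= 3/8 * 7/12 * 3/10
= 7/32 * 3/10 = 21/320

21/320


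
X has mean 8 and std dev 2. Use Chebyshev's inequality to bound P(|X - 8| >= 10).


k = 10/2 = 5
Chebyshev: P(|X-mu| >= k*sigma) <= 1/k^2 = 1/5^2 = 1/25

1/25


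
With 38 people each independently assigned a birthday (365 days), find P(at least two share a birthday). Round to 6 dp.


P(all different) = prod((365-i)/365 for i=0..37) = 0.135932
P(at least one match) = 1 - 0.135932 = 0.864068

0.864068


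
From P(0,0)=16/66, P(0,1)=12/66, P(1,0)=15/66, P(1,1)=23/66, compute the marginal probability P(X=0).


P(X=0) = P(0,0)+P(0,1) = 16/66 + 12/66 = 28/66 = 14/33

14/33


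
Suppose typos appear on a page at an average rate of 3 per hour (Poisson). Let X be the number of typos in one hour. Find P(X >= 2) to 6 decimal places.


P(X>=2) = 1 - P(X<=1) = 1 - (e^(-3)*3^0/0! + e^(-3)*3^1/1!)
≈ 1 - (0.0497870684 + 0.1493612051)
= 1 - 0.1991482735 = 0.8008517265
≈ 0.800852

0.800852


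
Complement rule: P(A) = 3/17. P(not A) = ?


P(A') = 1 - P(A) = 1 - 3/17 = 14/17

14/17


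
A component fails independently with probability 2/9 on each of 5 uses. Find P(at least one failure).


P(at least one) = 1 - P(none)
P(none) = (1 - 2/9)^5 = (7/9)^5 = 16807/59049
P(at least one) = 1 - 16807/59049 = 42242/59049

42242/59049


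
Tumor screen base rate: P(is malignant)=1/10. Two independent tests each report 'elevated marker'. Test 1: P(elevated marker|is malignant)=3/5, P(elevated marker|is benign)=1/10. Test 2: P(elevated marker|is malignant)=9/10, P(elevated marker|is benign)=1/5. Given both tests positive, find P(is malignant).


After test 1: P(+) = 3/5*1/10 + 1/10*9/10 = 3/20
P(B|+) = (3/50)/(3/20) = 2/5
After test 2 (use post1 as new prior): P(+) = 9/10*2/5 + 1/5*3/5 = 12/25
P(B|+,+) = (9/25)/(12/25) = 3/4

3/4


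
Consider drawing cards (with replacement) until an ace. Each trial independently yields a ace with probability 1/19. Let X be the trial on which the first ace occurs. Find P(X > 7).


P(X > 7) = P(first 7 trials all fail) = (1-p)^7 = (18/19)^7 = 612220032/893871739

612220032/893871739


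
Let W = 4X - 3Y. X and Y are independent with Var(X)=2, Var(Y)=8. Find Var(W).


Independence => Cov(X,Y)=0
Var(4X - 3Y) = 4^2*Var(X) + (-3)^2*Var(Y)
= 16*2 + 9*8 = 104

104


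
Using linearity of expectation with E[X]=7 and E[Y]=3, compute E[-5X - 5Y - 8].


E[-5X - 5Y - 8] = -5*E[X] - 5*E[Y] - 8
= (-5)*(7) + (-5)*(3) + (-8)
= -35 - 15 - 8 = -58

-58


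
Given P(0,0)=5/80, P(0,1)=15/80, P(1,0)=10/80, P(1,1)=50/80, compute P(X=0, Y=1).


Read from table: P(X=0, Y=1) = 15/80 = 3/16

3/16


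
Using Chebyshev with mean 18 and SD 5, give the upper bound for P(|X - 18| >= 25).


k = 25/5 = 5
Chebyshev: P(|X-mu| >= k*sigma) <= 1/k^2 = 1/5^2 = 1/25

1/25


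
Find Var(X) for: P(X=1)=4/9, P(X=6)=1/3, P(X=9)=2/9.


E[X] = 40/9, E[X^2] = 274/9
Var(X) = E[X^2] - (E[X])^2 = 274/9 - (40/9)^2 = 866/81

866/81


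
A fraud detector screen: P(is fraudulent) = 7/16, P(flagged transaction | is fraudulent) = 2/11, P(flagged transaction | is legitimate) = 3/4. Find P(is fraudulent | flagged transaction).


P(A) = P(A|B)P(B) + P(A|B')P(B') = 2/11*7/16 + 3/4*9/16 = 353/704
P(B|A) = P(A|B)P(B)/P(A) = (7/88)/(353/704) = 56/353

56/353


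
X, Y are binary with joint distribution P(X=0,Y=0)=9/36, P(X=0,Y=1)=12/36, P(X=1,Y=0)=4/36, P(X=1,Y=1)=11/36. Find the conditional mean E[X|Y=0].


P(Y=0) = 13/36
E[X|Y=0] = (0*9 + 1*4)/13 = 4/13

4/13


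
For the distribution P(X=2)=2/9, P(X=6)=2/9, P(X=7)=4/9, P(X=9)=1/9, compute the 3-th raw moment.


E[X^3] = sum(x^3 * P(x))
= 8*2/9 + 216*2/9 + 343*4/9 + 729*1/9
= 2549/9

2549/9


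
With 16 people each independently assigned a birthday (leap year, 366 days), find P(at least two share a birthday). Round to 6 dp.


P(all different) = prod((366-i)/366 for i=0..15) = 0.717059
P(at least one match) = 1 - 0.717059 = 0.282941

0.282941


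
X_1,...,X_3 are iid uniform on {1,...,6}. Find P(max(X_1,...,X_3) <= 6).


P(max <= 6) = P(all X_i <= 6) = (P(X_1 <= 6))^3
= (6/6)^3 = 1^3 = 1

1


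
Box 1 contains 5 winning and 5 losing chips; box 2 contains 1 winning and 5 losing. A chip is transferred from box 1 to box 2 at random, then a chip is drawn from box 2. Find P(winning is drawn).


P(transfer winning) = 5/10 = 1/2; P(transfer losing) = 1/2
If winning transferred: Urn II has 2 winning of 7, so P(winning|winning moved) = 2/7
If losing transferred: Urn II has 1 winning of 7, so P(winning|losing moved) = 1/7
By total probability: P(winning) = 1/2*2/7 + 1/2*1/7 = 3/14

3/14


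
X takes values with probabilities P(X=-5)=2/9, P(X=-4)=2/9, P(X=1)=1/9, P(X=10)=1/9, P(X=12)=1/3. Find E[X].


E[X] = sum(x * P(x))
= -5*2/9 - 4*2/9 + 1*1/9 + 10*1/9 + 12*1/3
= 29/9

29/9


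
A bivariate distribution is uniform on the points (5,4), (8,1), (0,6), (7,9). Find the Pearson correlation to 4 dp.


Cov(X,Y) = -2.2500, Var(X) = 9.5000, Var(Y) = 8.5000
rho = Cov/(sqrt(VarX)*sqrt(VarY)) = -0.2504

-0.2504


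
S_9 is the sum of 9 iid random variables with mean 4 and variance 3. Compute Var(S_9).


By independence, Var(S_n) = n*Var(X_1) = 9*3 = 27

27


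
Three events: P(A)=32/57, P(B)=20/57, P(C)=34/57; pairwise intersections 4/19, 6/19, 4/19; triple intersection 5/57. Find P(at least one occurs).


P(A∪B∪C) = P(A)+P(B)+P(C) - P(AB)-P(AC)-P(BC) + P(ABC)
= 32/57+20/57+34/57 - 4/19-6/19-4/19 + 5/57
= 49/57

49/57


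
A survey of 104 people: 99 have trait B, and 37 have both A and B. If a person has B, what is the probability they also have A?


P(A|B) = P(A∩B)/P(B) = (37/104)/(99/104) = 37/99

37/99


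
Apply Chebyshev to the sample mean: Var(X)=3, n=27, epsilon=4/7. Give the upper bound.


Var(Xbar) = Var(X)/n = 3/27
Chebyshev: P(|Xbar-mu| >= 4/7) <= Var(Xbar)/(4/7)^2 = (1/9)/(16/49) = 49/144

49/144


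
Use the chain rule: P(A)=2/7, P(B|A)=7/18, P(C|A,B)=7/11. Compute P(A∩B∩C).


P(A∩B∩C) = P(A) * P(B|A) * P(C|A∩B)
= 2/7 * 7/18 * 7/11
= 1/9 * 7/11 = 7/99

7/99


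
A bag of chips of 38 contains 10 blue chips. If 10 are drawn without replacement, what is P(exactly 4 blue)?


P(X=4) = C(10,4)*C(28,6) / C(38,10)
= 210*376740 / 472733756
= 79115400/472733756 = 19778850/118183439

19778850/118183439


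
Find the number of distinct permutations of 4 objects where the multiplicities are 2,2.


4! = 24
Denominator: 2!=2 * 2!=2
Coefficient = 24 / 4 = 6

6


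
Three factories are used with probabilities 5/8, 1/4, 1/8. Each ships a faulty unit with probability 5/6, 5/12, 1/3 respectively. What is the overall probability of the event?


P(A) = P(A|B1)P(B1) + P(A|B2)P(B2) + P(A|B3)P(B3)
= 5/6*5/8 + 5/12*1/4 + 1/3*1/8
= 25/48 + 5/48 + 1/24 = 2/3

2/3


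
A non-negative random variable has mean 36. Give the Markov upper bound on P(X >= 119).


Markov: P(X >= a) <= E[X]/a
P(X >= 119) <= 36/119

36/119


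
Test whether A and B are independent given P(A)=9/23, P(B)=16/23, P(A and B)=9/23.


P(A)*P(B) = 9/23*16/23 = 144/529
P(A∩B) = 9/23 != 144/529, so not independent

No, A and B are not independent


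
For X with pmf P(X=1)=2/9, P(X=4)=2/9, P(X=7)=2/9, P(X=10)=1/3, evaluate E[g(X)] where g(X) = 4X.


E[4X] = sum(g(x)*P(x))
= 4*2/9 + 16*2/9 + 28*2/9 + 40*1/3
= 24

24


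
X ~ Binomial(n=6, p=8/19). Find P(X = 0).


P(X=0) = C(6,0) * p^0 * (1-p)^6
= 1 * 1 * 1771561/47045881
= 1771561/47045881

1771561/47045881


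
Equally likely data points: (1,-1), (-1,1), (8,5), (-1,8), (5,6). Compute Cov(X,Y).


E[X]=12/5, E[Y]=19/5, E[XY]=12
Cov(X,Y) = E[XY] - E[X]E[Y] = 12 - 12/5*19/5 = 72/25

72/25


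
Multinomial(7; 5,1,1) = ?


7! = 5040
Denominator: 5!=120 * 1!=1 * 1!=1
Coefficient = 5040 / 120 = 42

42


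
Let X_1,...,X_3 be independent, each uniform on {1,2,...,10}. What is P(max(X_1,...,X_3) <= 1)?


P(max <= 1) = P(all X_i <= 1) = (P(X_1 <= 1))^3
= (1/10)^3 = 1/1000

1/1000


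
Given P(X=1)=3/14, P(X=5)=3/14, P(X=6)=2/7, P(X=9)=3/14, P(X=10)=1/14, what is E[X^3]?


E[X^3] = sum(g(x)*P(x))
= 1*3/14 + 125*3/14 + 216*2/7 + 729*3/14 + 1000*1/14
= 4429/14

4429/14


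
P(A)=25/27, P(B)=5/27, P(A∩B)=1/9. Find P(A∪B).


P(A∪B) = P(A) + P(B) - P(A∩B)
= 25/27 + 5/27 - 1/9 = 1

1


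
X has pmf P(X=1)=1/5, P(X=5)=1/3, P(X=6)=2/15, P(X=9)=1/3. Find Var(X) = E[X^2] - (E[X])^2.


E[X] = 17/3, E[X^2] = 121/3
Var(X) = E[X^2] - (E[X])^2 = 121/3 - (17/3)^2 = 74/9

74/9


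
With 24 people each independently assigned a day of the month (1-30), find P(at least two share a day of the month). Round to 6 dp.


P(all different) = prod((30-i)/30 for i=0..23) = 0.000001
P(at least one match) = 1 - 0.000001 = 0.999999

0.999999


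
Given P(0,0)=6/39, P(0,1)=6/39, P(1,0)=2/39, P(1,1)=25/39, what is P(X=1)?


P(X=1) = P(1,0)+P(1,1) = 2/39 + 25/39 = 27/39 = 9/13

9/13


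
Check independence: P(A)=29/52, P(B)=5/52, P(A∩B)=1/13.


P(A)*P(B) = 29/52*5/52 = 145/2704
P(A∩B) = 1/13 != 145/2704, so not independent

No, A and B are not independent


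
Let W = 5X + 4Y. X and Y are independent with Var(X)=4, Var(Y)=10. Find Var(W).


Independence => Cov(X,Y)=0
Var(5X + 4Y) = 5^2*Var(X) + 4^2*Var(Y)
= 25*4 + 16*10 = 260

260


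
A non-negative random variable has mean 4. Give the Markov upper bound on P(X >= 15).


Markov: P(X >= a) <= E[X]/a
P(X >= 15) <= 4/15

4/15


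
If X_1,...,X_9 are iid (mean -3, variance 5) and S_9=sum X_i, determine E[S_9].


E[S_n] = n*E[X_1] = 9*-3 = -27

-27


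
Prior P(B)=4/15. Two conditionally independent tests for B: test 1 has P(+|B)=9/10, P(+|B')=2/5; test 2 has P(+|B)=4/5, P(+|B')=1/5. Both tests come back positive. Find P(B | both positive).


After test 1: P(+) = 9/10*4/15 + 2/5*11/15 = 8/15
P(B|+) = (6/25)/(8/15) = 9/20
After test 2 (use post1 as new prior): P(+) = 4/5*9/20 + 1/5*11/20 = 47/100
P(B|+,+) = (9/25)/(47/100) = 36/47

36/47


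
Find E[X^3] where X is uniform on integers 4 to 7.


E[X^3] = (1/4) * sum(x^3 for x=4..7)
= 748/4 = 187

187


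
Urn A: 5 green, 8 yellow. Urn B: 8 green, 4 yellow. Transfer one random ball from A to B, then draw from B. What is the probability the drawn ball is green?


P(transfer green) = 5/13; P(transfer yellow) = 8/13
If green transferred: Urn II has 9 green of 13, so P(green|green moved) = 9/13
If yellow transferred: Urn II has 8 green of 13, so P(green|yellow moved) = 8/13
By total probability: P(green) = 5/13*9/13 + 8/13*8/13 = 109/169

109/169


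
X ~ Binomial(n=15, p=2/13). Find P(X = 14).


P(X=14) = C(15,14) * p^14 * (1-p)^1
= 15 * 16384/3937376385699289 * 11/13
= 2703360/51185893014090757

2703360/51185893014090757


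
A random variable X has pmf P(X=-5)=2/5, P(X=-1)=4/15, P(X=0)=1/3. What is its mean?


E[X] = sum(x * P(x))
= -5*2/5 - 1*4/15 + 0*1/3
= -34/15

-34/15


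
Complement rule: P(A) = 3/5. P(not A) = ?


P(A') = 1 - P(A) = 1 - 3/5 = 2/5

2/5


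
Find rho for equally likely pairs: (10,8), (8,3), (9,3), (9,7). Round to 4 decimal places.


Cov(X,Y) = 1.2500, Var(X) = 0.5000, Var(Y) = 5.1875
rho = Cov/(sqrt(VarX)*sqrt(VarY)) = 0.7762

0.7762


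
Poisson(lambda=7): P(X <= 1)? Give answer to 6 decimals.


P(X<=1) = e^(-7)*7^0/0! + e^(-7)*7^1/1!
≈ 0.0009118820 + 0.0063831738
= 0.0072950558
≈ 0.007295

0.007295


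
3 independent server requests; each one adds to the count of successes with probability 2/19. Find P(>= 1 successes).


P(at least one) = 1 - P(none)
P(none) = (1 - 2/19)^3 = (17/19)^3 = 4913/6859
P(at least one) = 1 - 4913/6859 = 1946/6859

1946/6859


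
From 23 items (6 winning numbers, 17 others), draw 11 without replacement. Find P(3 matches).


P(X=3) = C(6,3)*C(17,8) / C(23,11)
= 20*24310 / 1352078
= 486200/1352078 = 1100/3059

1100/3059


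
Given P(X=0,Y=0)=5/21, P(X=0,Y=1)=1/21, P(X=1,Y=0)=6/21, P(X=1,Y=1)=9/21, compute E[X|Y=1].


P(Y=1) = 10/21
E[X|Y=1] = (0*1 + 1*9)/10 = 9/10

9/10


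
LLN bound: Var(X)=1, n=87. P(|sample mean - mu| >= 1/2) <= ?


Var(Xbar) = Var(X)/n = 1/87
Chebyshev: P(|Xbar-mu| >= 1/2) <= Var(Xbar)/(1/2)^2 = (1/87)/(1/4) = 4/87

4/87


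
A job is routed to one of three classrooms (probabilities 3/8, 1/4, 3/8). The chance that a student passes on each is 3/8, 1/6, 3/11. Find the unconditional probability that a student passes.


P(A) = P(A|B1)P(B1) + P(A|B2)P(B2) + P(A|B3)P(B3)
= 3/8*3/8 + 1/6*1/4 + 3/11*3/8
= 9/64 + 1/24 + 9/88 = 601/2112

601/2112


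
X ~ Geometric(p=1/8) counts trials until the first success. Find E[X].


For geometric (trials until first success), E[X] = 1/p = 1/(1/8) = 8

8


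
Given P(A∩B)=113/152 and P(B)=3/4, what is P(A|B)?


P(A|B) = P(A∩B)/P(B) = (113/152)/(114/152) = 113/114

113/114


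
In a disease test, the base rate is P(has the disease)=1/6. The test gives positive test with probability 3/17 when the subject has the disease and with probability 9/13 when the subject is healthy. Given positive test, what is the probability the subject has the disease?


P(A) = P(A|B)P(B) + P(A|B')P(B') = 3/17*1/6 + 9/13*5/6 = 134/221
P(B|A) = P(A|B)P(B)/P(A) = (1/34)/(134/221) = 13/268

13/268


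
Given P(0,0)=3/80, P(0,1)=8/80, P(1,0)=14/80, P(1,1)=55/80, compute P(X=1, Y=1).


Read from table: P(X=1, Y=1) = 55/80 = 11/16

11/16


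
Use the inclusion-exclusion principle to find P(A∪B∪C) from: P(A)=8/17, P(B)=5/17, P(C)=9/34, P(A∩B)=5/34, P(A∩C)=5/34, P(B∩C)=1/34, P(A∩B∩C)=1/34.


P(A∪B∪C) = P(A)+P(B)+P(C) - P(AB)-P(AC)-P(BC) + P(ABC)
= 8/17+5/17+9/34 - 5/34-5/34-1/34 + 1/34
= 25/34

25/34


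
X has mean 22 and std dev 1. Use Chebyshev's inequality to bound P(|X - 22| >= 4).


k = 4/1 = 4
Chebyshev: P(|X-mu| >= k*sigma) <= 1/k^2 = 1/4^2 = 1/16

1/16


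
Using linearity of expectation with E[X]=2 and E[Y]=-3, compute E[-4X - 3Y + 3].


E[-4X - 3Y + 3] = -4*E[X] - 3*E[Y] + 3
= (-4)*(2) + (-3)*(-3) + (3)
= -8 + 9 + 3 = 4

4


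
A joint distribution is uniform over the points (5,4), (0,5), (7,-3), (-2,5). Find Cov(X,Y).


E[X]=5/2, E[Y]=11/4, E[XY]=-11/4
Cov(X,Y) = E[XY] - E[X]E[Y] = -11/4 - 5/2*11/4 = -77/8

-77/8


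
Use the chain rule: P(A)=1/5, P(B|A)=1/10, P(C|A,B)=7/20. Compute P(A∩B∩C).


P(A∩B∩C) = P(A) * P(B|A) * P(C|A∩B)
= 1/5 * 1/10 * 7/20
= 1/50 * 7/20 = 7/1000

7/1000


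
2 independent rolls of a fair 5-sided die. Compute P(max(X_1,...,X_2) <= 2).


P(max <= 2) = P(all X_i <= 2) = (P(X_1 <= 2))^2
= (2/5)^2 = 4/25

4/25


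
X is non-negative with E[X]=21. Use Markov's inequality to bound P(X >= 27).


Markov: P(X >= a) <= E[X]/a
P(X >= 27) <= 21/27 = 7/9

7/9


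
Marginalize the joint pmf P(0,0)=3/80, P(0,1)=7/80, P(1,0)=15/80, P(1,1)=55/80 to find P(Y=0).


P(Y=0) = P(0,0)+P(1,0) = 3/80 + 15/80 = 18/80 = 9/40

9/40


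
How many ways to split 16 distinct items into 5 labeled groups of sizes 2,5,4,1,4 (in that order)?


16! = 20922789888000
Denominator: 2!=2 * 5!=120 * 4!=24 * 1!=1 * 4!=24
Coefficient = 20922789888000 / 138240 = 151351200

151351200


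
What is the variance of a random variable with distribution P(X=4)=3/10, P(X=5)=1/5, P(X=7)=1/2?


E[X] = 57/10, E[X^2] = 343/10
Var(X) = E[X^2] - (E[X])^2 = 343/10 - (57/10)^2 = 181/100

181/100


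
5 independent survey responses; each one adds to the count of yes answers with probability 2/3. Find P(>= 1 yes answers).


P(at least one) = 1 - P(none)
P(none) = (1 - 2/3)^5 = (1/3)^5 = 1/243
P(at least one) = 1 - 1/243 = 242/243

242/243


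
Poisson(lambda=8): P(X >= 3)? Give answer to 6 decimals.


P(X>=3) = 1 - P(X<=2) = 1 - (e^(-8)*8^0/0! + e^(-8)*8^1/1! + e^(-8)*8^2/2!)
≈ 1 - (0.0003354626 + 0.0026837010 + 0.0107348041)
= 1 - 0.0137539677 = 0.9862460323
≈ 0.986246

0.986246


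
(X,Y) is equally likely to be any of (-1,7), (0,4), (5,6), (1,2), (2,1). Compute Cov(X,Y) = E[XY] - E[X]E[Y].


E[X]=7/5, E[Y]=4, E[XY]=27/5
Cov(X,Y) = E[XY] - E[X]E[Y] = 27/5 - 7/5*4 = -1/5

-1/5


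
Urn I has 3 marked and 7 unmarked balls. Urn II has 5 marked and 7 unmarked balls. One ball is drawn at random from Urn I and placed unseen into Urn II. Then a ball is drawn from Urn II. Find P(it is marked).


P(transfer marked) = 3/10; P(transfer unmarked) = 7/10
If marked transferred: Urn II has 6 marked of 13, so P(marked|marked moved) = 6/13
If unmarked transferred: Urn II has 5 marked of 13, so P(marked|unmarked moved) = 5/13
By total probability: P(marked) = 3/10*6/13 + 7/10*5/13 = 53/130

53/130


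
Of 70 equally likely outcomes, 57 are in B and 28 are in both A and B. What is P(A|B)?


P(A|B) = P(A∩B)/P(B) = (28/70)/(57/70) = 28/57

28/57


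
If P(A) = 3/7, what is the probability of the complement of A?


P(A') = 1 - P(A) = 1 - 3/7 = 4/7

4/7


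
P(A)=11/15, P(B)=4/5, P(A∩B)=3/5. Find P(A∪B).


P(A∪B) = P(A) + P(B) - P(A∩B)
= 11/15 + 4/5 - 3/5 = 14/15

14/15


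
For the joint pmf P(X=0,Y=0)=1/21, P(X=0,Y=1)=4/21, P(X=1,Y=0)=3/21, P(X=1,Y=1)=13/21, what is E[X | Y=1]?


P(Y=1) = 17/21
E[X|Y=1] = (0*4 + 1*13)/17 = 13/17

13/17


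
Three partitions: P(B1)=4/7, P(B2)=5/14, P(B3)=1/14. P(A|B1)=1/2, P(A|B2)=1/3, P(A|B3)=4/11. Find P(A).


P(A) = P(A|B1)P(B1) + P(A|B2)P(B2) + P(A|B3)P(B3)
= 1/2*4/7 + 1/3*5/14 + 4/11*1/14
= 2/7 + 5/42 + 2/77 = 199/462

199/462


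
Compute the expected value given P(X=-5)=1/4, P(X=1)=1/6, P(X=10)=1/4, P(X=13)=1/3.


E[X] = sum(x * P(x))
= -5*1/4 + 1*1/6 + 10*1/4 + 13*1/3
= 23/4

23/4


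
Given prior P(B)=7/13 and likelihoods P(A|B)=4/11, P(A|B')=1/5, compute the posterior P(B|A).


P(A) = P(A|B)P(B) + P(A|B')P(B') = 4/11*7/13 + 1/5*6/13 = 206/715
P(B|A) = P(A|B)P(B)/P(A) = (28/143)/(206/715) = 70/103

70/103


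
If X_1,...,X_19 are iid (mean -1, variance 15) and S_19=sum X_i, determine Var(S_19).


By independence, Var(S_n) = n*Var(X_1) = 19*15 = 285

285


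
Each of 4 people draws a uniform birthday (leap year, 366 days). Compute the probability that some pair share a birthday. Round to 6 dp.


P(all different) = prod((366-i)/366 for i=0..3) = 0.983689
P(at least one match) = 1 - 0.983689 = 0.016311

0.016311


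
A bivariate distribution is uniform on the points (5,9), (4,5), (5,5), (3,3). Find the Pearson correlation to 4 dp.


Cov(X,Y) = 1.3750, Var(X) = 0.6875, Var(Y) = 4.7500
rho = Cov/(sqrt(VarX)*sqrt(VarY)) = 0.7609

0.7609


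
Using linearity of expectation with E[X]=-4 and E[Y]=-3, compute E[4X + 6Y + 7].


E[4X + 6Y + 7] = 4*E[X] + 6*E[Y] + 7
= (4)*(-4) + (6)*(-3) + (7)
= -16 - 18 + 7 = -27

-27


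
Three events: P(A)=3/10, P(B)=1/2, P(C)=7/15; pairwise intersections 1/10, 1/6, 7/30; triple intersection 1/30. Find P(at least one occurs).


P(A∪B∪C) = P(A)+P(B)+P(C) - P(AB)-P(AC)-P(BC) + P(ABC)
= 3/10+1/2+7/15 - 1/10-1/6-7/30 + 1/30
= 4/5

4/5


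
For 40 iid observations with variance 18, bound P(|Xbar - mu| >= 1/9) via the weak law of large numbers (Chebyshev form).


Var(Xbar) = Var(X)/n = 18/40
Chebyshev: P(|Xbar-mu| >= 1/9) <= Var(Xbar)/(1/9)^2 = (9/20)/(1/81) = 729/20
Bound exceeds 1, so trivial bound: 1

1


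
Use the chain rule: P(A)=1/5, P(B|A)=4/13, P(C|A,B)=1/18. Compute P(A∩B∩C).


P(A∩B∩C) = P(A) * P(B|A) * P(C|A∩B)
= 1/5 * 4/13 * 1/18
= 4/65 * 1/18 = 2/585

2/585


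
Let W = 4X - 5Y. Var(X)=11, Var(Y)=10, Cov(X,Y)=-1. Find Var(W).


Var(4X - 5Y) = 4^2*Var(X) + (-5)^2*Var(Y) + 2*4*(-5)*Cov(X,Y)
= 16*11 + 25*10 - 40*(-1)
= 176 + 250 + 40 = 466

466


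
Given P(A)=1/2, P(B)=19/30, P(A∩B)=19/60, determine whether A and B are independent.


P(A)*P(B) = 1/2*19/30 = 19/60
P(A∩B) = 19/60, which equals P(A)P(B), so independent

Yes, A and B are independent


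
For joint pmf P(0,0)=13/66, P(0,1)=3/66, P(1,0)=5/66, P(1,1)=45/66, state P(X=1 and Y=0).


Read from table: P(X=1, Y=0) = 5/66

5/66


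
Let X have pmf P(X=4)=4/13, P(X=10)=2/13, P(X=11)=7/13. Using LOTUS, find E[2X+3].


E[2X+3] = sum(g(x)*P(x))
= 11*4/13 + 23*2/13 + 25*7/13
= 265/13

265/13


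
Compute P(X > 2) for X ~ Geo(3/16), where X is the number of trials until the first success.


P(X > 2) = P(first 2 trials all fail) = (1-p)^2 = (13/16)^2 = 169/256

169/256


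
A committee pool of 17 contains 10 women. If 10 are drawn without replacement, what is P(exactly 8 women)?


P(X=8) = C(10,8)*C(7,2) / C(17,10)
= 45*21 / 19448
= 945/19448

945/19448


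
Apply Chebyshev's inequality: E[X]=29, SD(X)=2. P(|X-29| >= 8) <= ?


k = 8/2 = 4
Chebyshev: P(|X-mu| >= k*sigma) <= 1/k^2 = 1/4^2 = 1/16

1/16


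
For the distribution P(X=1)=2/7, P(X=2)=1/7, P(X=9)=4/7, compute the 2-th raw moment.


E[X^2] = sum(x^2 * P(x))
= 1*2/7 + 4*1/7 + 81*4/7
= 330/7

330/7


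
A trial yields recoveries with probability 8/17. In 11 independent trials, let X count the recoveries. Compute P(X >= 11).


P(X>=11) = P(X=11)
= 8589934592/34271896307633
= 8589934592/34271896307633

8589934592/34271896307633


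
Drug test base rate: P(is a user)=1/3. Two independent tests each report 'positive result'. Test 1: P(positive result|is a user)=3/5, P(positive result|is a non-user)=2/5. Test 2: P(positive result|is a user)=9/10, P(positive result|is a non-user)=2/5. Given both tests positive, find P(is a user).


After test 1: P(+) = 3/5*1/3 + 2/5*2/3 = 7/15
P(B|+) = (1/5)/(7/15) = 3/7
After test 2 (use post1 as new prior): P(+) = 9/10*3/7 + 2/5*4/7 = 43/70
P(B|+,+) = (27/70)/(43/70) = 27/43

27/43


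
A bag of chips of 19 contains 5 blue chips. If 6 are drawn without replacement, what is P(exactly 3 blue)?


P(X=3) = C(5,3)*C(14,3) / C(19,6)
= 10*364 / 27132
= 3640/27132 = 130/969

130/969


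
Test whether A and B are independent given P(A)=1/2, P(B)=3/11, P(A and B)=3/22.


P(A)*P(B) = 1/2*3/11 = 3/22
P(A∩B) = 3/22, which equals P(A)P(B), so independent

Yes, A and B are independent


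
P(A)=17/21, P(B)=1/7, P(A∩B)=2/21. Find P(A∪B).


P(A∪B) = P(A) + P(B) - P(A∩B)
= 17/21 + 1/7 - 2/21 = 6/7

6/7


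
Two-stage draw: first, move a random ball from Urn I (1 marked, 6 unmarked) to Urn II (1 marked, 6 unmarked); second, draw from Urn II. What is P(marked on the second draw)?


P(transfer marked) = 1/7; P(transfer unmarked) = 6/7
If marked transferred: Urn II has 2 marked of 8, so P(marked|marked moved) = 1/4
If unmarked transferred: Urn II has 1 marked of 8, so P(marked|unmarked moved) = 1/8
By total probability: P(marked) = 1/7*1/4 + 6/7*1/8 = 1/7

1/7


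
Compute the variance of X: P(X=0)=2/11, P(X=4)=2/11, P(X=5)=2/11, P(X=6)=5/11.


E[X] = 48/11, E[X^2] = 262/11
Var(X) = E[X^2] - (E[X])^2 = 262/11 - (48/11)^2 = 578/121

578/121


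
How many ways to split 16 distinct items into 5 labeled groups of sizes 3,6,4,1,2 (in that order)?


16! = 20922789888000
Denominator: 3!=6 * 6!=720 * 4!=24 * 1!=1 * 2!=2
Coefficient = 20922789888000 / 207360 = 100900800

100900800


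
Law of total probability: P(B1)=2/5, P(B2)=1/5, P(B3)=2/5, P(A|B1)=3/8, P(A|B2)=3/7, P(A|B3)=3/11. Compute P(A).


P(A) = P(A|B1)P(B1) + P(A|B2)P(B2) + P(A|B3)P(B3)
= 3/8*2/5 + 3/7*1/5 + 3/11*2/5
= 3/20 + 3/35 + 6/55 = 531/1540

531/1540


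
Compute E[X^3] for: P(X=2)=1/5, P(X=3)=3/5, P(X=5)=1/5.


E[X^3] = sum(x^3 * P(x))
= 8*1/5 + 27*3/5 + 125*1/5
= 214/5

214/5


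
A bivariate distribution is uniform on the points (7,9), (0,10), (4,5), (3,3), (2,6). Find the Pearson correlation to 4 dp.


Cov(X,Y) = -0.3200, Var(X) = 5.3600, Var(Y) = 6.6400
rho = Cov/(sqrt(VarX)*sqrt(VarY)) = -0.0536

-0.0536


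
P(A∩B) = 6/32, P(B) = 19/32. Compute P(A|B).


P(A|B) = P(A∩B)/P(B) = (6/32)/(19/32) = 6/19

6/19


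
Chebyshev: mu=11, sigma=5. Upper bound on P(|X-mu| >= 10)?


k = 10/5 = 2
Chebyshev: P(|X-mu| >= k*sigma) <= 1/k^2 = 1/2^2 = 1/4

1/4


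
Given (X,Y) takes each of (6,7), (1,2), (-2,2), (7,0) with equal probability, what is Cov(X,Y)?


E[X]=3, E[Y]=11/4, E[XY]=10
Cov(X,Y) = E[XY] - E[X]E[Y] = 10 - 3*11/4 = 7/4

7/4


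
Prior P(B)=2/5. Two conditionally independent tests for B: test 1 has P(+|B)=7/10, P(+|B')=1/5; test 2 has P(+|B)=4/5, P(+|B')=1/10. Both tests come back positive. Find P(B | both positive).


After test 1: P(+) = 7/10*2/5 + 1/5*3/5 = 2/5
P(B|+) = (7/25)/(2/5) = 7/10
After test 2 (use post1 as new prior): P(+) = 4/5*7/10 + 1/10*3/10 = 59/100
P(B|+,+) = (14/25)/(59/100) = 56/59

56/59


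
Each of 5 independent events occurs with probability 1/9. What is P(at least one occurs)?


P(at least one) = 1 - P(none)
P(none) = (1 - 1/9)^5 = (8/9)^5 = 32768/59049
P(at least one) = 1 - 32768/59049 = 26281/59049

26281/59049


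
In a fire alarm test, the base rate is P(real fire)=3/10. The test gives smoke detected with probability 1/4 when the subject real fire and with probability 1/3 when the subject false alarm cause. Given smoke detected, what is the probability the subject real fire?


P(A) = P(A|B)P(B) + P(A|B')P(B') = 1/4*3/10 + 1/3*7/10 = 37/120
P(B|A) = P(A|B)P(B)/P(A) = (3/40)/(37/120) = 9/37

9/37


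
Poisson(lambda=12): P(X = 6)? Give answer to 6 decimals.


P(X=6) = e^(-12) * 12^6 / 6!
≈ 0.000006144212353 * 2985984 / 720
≈ 0.025481

0.025481


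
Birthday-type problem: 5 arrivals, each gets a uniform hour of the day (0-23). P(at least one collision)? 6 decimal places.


P(all different) = prod((24-i)/24 for i=0..4) = 0.640553
P(at least one match) = 1 - 0.640553 = 0.359447

0.359447


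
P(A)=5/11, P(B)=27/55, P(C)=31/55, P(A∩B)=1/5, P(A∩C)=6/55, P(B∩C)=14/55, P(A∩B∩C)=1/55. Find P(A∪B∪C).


P(A∪B∪C) = P(A)+P(B)+P(C) - P(AB)-P(AC)-P(BC) + P(ABC)
= 5/11+27/55+31/55 - 1/5-6/55-14/55 + 1/55
= 53/55

53/55


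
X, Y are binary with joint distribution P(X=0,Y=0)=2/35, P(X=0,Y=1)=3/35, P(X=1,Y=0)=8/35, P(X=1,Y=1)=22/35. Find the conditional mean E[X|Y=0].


P(Y=0) = 10/35
E[X|Y=0] = (0*2 + 1*8)/10 = 8/10 = 4/5

4/5


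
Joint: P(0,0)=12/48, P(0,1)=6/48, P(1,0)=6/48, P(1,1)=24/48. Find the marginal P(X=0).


P(X=0) = P(0,0)+P(0,1) = 12/48 + 6/48 = 18/48 = 3/8

3/8


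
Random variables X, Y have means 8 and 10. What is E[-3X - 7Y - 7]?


E[-3X - 7Y - 7] = -3*E[X] - 7*E[Y] - 7
= (-3)*(8) + (-7)*(10) + (-7)
= -24 - 70 - 7 = -101

-101


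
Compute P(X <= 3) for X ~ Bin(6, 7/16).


P(X<=3) = P(X=0) + P(X=1) + P(X=2) + P(X=3)
= 531441/16777216 + 1240029/8388608 + 4822335/16777216 + 1250235/4194304
= 6417387/8388608

6417387/8388608


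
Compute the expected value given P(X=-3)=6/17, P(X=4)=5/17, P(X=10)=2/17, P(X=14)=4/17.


E[X] = sum(x * P(x))
= -3*6/17 + 4*5/17 + 10*2/17 + 14*4/17
= 78/17

78/17
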